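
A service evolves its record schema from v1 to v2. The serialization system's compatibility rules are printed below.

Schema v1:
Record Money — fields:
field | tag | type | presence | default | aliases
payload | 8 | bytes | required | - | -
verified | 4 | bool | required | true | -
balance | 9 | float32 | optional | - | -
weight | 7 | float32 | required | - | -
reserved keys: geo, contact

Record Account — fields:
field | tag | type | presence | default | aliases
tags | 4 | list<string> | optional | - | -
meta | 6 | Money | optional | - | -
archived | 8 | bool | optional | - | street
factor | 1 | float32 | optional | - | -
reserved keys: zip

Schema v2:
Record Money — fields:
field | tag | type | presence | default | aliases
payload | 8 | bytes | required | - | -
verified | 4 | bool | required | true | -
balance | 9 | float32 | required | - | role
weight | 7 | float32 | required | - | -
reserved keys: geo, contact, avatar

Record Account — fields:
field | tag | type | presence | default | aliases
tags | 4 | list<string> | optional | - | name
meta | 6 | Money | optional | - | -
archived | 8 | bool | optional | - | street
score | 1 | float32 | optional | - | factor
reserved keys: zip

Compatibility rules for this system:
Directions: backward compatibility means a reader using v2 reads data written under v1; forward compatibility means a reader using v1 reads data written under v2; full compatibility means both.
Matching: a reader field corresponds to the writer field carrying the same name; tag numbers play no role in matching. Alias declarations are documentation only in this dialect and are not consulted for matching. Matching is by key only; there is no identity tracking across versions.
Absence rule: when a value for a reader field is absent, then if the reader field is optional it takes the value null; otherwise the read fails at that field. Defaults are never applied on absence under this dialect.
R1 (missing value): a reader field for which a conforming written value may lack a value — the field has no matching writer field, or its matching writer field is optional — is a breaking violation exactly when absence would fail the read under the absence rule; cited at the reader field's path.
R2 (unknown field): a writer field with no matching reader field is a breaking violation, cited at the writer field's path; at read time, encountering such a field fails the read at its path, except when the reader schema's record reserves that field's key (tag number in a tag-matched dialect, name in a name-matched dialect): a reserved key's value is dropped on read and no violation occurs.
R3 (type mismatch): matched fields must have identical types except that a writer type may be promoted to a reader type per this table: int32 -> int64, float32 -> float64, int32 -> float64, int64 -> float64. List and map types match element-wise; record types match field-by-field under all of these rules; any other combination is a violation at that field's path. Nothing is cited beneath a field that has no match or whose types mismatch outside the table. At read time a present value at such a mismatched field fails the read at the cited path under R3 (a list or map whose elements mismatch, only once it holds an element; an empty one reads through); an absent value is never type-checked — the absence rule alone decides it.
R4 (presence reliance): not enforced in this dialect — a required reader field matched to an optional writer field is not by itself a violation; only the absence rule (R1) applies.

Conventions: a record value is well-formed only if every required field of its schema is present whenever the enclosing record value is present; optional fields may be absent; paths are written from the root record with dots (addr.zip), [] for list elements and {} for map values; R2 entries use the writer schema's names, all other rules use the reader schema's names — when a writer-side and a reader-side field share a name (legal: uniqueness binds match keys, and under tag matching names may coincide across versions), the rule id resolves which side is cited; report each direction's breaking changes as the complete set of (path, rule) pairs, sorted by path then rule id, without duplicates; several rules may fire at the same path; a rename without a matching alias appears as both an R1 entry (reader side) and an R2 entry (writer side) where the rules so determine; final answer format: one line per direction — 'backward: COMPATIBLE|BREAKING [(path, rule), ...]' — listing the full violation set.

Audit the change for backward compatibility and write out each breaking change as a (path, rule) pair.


each type pair in Account: writer, then reader
backward for Account (reader v2, writer v1):
  tags <- tags (list<string> -> list<string>, writer optional)
  meta <- meta (Money -> Money, writer optional)
  archived <- archived (bool -> bool, writer optional)
  score: no writer match
  writer factor: unknown to reader
  meta.payload <- meta.payload (bytes -> bytes, writer required)
  meta.verified <- meta.verified (bool -> bool, writer required)
  meta.balance <- meta.balance (float32 -> float32, writer optional)
  meta.weight <- meta.weight (float32 -> float32, writer required)
  breaking: (factor, R2)
  breaking: (meta.balance, R1)
  => 2 violation(s): backward is BREAKING for Account

backward: BREAKING [(factor, R2), (meta.balance, R1)]


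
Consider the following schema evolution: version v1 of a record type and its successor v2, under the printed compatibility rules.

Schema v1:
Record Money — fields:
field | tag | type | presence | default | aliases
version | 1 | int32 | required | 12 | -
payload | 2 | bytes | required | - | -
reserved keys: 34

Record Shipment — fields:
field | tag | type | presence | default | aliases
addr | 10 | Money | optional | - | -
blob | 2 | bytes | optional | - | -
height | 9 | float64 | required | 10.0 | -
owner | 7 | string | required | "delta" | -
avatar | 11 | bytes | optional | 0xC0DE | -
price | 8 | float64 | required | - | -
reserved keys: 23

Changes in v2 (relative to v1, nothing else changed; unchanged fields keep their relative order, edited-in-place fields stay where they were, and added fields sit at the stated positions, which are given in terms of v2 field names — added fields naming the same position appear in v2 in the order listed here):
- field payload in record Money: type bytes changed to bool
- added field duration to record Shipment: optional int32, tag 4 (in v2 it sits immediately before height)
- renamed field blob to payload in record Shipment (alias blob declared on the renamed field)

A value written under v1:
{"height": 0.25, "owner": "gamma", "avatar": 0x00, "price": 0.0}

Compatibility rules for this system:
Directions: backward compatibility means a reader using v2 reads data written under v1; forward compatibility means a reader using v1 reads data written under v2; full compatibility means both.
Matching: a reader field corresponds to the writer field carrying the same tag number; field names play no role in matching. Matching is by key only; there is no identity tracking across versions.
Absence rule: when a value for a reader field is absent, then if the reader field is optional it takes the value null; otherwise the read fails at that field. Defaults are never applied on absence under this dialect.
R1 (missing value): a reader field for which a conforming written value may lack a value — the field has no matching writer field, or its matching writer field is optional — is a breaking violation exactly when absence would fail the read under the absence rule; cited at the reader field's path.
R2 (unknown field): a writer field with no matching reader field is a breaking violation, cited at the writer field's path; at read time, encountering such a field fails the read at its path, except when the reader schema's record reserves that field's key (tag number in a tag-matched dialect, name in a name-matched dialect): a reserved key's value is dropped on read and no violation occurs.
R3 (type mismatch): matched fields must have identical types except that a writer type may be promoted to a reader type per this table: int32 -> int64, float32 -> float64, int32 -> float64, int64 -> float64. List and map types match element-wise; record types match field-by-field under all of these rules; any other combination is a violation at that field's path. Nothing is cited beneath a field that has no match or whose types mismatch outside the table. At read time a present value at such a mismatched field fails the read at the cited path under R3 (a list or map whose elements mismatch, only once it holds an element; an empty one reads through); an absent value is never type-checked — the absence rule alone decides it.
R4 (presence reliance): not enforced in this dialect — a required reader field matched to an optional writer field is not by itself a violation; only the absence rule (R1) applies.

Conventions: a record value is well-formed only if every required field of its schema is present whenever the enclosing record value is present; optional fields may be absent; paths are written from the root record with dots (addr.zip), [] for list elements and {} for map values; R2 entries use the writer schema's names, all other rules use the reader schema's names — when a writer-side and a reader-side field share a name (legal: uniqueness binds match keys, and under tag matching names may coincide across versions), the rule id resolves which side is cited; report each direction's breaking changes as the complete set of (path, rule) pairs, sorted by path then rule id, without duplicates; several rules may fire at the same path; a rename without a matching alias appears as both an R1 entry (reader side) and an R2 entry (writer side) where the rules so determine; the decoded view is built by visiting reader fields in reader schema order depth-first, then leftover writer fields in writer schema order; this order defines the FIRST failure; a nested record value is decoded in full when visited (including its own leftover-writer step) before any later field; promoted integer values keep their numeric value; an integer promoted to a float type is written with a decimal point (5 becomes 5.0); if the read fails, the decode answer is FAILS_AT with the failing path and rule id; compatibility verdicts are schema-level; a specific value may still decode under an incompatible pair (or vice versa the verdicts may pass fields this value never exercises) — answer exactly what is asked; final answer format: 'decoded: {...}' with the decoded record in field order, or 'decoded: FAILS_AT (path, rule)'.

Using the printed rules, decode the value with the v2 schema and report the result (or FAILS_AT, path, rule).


in Shipment below, arrows point writer -> reader
decode walk for Shipment under reader schema v2:
  addr := null (not supplied -> null)
  payload := null (not supplied -> null)
  duration := null (not supplied -> null)
  height := 0.25
  owner := "gamma"
  avatar := 0x00
  price := 0.0
  => decoded: {"addr": null, "payload": null, "duration": null, "height": 0.25, "owner": "gamma", "avatar": 0x00, "price": 0.0}
diffs on Shipment not affecting the asked answer:
  field payload in record Money: type bytes changed to bool -> changes Shipment's schema-level verdicts only — the decode of this value is the same

decoded: {"addr": null, "payload": null, "duration": null, "height": 0.25, "owner": "gamma", "avatar": 0x00, "price": 0.0}


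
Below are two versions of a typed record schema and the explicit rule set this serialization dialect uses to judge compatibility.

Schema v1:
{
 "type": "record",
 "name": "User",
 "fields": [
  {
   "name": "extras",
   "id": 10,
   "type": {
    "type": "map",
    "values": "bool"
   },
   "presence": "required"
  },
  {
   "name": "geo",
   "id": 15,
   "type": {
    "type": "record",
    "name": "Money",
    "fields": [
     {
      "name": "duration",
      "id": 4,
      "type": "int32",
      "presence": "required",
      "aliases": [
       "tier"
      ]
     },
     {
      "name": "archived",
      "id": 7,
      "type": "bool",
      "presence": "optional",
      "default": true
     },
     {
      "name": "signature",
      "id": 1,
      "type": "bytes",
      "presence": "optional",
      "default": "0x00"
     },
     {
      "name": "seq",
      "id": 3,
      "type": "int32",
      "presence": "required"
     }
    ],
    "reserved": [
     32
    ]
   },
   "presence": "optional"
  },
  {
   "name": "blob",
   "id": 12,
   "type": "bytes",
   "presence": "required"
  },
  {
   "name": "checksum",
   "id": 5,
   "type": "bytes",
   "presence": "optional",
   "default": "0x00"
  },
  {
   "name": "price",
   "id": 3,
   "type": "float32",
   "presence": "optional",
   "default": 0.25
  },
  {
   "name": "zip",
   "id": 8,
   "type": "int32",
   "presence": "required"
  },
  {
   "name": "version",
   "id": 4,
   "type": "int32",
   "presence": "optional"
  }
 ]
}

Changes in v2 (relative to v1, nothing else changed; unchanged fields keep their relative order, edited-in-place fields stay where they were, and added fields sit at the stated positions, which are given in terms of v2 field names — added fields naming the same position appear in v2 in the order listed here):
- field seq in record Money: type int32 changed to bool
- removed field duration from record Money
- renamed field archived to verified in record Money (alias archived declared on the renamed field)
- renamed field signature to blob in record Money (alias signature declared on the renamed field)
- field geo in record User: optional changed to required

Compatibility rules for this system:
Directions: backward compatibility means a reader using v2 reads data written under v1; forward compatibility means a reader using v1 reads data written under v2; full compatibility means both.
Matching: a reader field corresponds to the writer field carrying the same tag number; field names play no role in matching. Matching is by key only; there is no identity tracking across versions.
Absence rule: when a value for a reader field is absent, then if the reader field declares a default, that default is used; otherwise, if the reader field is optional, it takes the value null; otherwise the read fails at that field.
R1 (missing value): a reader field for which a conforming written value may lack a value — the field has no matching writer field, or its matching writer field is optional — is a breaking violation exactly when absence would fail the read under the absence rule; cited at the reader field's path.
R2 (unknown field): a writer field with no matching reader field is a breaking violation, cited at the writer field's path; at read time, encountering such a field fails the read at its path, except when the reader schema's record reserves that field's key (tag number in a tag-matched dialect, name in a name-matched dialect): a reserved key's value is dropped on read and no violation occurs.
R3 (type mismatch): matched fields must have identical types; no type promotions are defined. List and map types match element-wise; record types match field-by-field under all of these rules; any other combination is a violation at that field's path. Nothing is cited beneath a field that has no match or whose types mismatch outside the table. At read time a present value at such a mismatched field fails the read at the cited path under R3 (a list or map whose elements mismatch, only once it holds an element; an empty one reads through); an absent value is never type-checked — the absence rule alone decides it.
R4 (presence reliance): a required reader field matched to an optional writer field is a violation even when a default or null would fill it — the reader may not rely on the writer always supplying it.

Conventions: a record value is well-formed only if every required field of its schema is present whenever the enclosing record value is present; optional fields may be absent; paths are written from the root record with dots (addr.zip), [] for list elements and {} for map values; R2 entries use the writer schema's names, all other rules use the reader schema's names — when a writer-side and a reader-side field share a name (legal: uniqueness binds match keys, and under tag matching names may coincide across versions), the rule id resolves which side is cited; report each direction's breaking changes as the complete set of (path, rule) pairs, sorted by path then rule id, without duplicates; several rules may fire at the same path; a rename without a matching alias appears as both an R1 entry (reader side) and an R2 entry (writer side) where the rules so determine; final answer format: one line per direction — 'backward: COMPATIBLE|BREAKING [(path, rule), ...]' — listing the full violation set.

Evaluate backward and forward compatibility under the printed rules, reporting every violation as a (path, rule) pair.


backward: BREAKING [(geo, R1), (geo, R4), (geo.duration, R2), (geo.seq, R3)]; forward: BREAKING [(geo.duration, R1), (geo.seq, R3)]

in User below, arrows point writer -> reader
backward pass over User, reader schema v2, writer schema v1:
  extras: paired with writer extras (map<string, bool> -> map<string, bool>; writer required)
  geo: paired with writer geo (Money -> Money; writer optional)
  blob: paired with writer blob (bytes -> bytes; writer required)
  checksum: paired with writer checksum (bytes -> bytes; writer optional)
  price: paired with writer price (float32 -> float32; writer optional)
  zip: paired with writer zip (int32 -> int32; writer required)
  version: paired with writer version (int32 -> int32; writer optional)
  geo.verified: paired with writer geo.archived (bool -> bool; writer optional)
  geo.blob: paired with writer geo.signature (bytes -> bytes; writer optional)
  geo.seq: paired with writer geo.seq (int32 -> bool; writer required)
  geo.duration (writer side), unknown to reader
  R1 fires at geo
  R4 fires at geo
  R2 fires at geo.duration
  R3 fires at geo.seq
  backward on User therefore BREAKING (4)
forward pass over User, reader schema v1, writer schema v2:
  extras: paired with writer extras (map<string, bool> -> map<string, bool>; writer required)
  geo: paired with writer geo (Money -> Money; writer required)
  blob: paired with writer blob (bytes -> bytes; writer required)
  checksum: paired with writer checksum (bytes -> bytes; writer optional)
  price: paired with writer price (float32 -> float32; writer optional)
  zip: paired with writer zip (int32 -> int32; writer required)
  version: paired with writer version (int32 -> int32; writer optional)
  geo.duration: no writer match
  geo.archived: paired with writer geo.verified (bool -> bool; writer optional)
  geo.signature: paired with writer geo.blob (bytes -> bytes; writer optional)
  geo.seq: paired with writer geo.seq (bool -> int32; writer required)
  R1 fires at geo.duration
  R3 fires at geo.seq
  forward on User therefore BREAKING (2)


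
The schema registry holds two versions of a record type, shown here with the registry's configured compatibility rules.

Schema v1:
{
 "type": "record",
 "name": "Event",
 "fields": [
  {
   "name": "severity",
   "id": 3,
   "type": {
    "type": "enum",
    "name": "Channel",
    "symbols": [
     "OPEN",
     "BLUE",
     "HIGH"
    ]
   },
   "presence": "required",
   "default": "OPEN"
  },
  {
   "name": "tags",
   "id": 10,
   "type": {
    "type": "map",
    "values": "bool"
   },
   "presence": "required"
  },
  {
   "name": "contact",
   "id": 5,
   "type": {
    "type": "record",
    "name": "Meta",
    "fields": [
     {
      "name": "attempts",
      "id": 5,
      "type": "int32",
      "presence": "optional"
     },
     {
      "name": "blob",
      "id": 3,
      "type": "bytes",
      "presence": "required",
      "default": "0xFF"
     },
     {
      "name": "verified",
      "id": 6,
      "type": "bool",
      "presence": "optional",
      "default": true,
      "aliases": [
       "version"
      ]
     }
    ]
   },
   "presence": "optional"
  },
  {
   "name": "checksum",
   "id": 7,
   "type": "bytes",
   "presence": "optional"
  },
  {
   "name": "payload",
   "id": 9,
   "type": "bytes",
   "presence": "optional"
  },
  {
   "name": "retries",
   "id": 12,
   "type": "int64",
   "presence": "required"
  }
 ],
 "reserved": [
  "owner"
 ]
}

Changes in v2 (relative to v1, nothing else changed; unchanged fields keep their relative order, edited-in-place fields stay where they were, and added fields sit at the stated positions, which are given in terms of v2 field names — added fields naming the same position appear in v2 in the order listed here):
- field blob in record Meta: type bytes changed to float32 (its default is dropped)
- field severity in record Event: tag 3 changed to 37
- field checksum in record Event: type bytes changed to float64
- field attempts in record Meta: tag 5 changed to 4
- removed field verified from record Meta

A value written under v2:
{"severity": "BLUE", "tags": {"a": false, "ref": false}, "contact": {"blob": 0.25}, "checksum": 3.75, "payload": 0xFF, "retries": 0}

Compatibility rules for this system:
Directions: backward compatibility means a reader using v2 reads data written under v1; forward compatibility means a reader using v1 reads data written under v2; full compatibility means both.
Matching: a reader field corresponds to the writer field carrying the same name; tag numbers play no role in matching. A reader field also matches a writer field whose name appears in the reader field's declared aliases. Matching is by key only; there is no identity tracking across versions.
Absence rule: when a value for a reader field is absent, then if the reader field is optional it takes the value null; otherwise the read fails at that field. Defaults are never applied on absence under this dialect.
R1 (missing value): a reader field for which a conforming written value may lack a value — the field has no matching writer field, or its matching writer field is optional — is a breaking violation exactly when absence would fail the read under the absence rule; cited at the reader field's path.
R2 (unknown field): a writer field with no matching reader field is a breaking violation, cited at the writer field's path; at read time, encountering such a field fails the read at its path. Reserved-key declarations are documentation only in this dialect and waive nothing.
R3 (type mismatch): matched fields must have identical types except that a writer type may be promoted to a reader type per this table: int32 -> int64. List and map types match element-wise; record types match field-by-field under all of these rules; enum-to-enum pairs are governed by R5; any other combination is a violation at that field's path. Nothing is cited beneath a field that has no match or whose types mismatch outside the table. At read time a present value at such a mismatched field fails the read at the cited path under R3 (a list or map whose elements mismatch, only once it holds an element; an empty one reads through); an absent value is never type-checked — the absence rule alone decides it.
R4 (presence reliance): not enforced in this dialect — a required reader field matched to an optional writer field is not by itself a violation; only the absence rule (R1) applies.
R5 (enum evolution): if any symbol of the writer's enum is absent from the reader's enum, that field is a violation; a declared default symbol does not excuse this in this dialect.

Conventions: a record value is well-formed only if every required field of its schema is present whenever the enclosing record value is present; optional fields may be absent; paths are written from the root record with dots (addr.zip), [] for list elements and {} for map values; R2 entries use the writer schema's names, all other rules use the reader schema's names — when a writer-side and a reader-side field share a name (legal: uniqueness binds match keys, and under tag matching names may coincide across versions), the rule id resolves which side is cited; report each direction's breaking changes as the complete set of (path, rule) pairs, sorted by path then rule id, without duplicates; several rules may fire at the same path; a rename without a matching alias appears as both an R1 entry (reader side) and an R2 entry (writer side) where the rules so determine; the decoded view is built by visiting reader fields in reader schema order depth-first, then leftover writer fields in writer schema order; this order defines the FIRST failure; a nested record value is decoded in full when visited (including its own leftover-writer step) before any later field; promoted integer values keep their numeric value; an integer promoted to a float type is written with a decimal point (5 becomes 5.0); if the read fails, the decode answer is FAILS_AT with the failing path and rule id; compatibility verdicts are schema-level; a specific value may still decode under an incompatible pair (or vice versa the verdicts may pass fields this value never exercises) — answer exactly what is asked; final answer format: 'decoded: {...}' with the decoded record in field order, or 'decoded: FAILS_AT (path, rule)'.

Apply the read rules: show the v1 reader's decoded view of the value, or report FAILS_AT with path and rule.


the writer's type comes first in each Event pair
decoding the Event value with the v1 reader:
  severity := "BLUE"
  tags := {"a": false, "ref": false}
  contact.attempts := null (absent, optional -> null)
  read fails at contact.blob under R3
  => FAILS_AT (contact.blob, R3)
checking off the Event differences that do not matter here:
  field severity in record Event: tag 3 changed to 37 -> inert under this dialect — no rule fires on Event and the result does not move
  field checksum in record Event: type bytes changed to float64 -> changes Event's schema-level verdicts only — the decode of this value is the same
  field attempts in record Meta: tag 5 changed to 4 -> inert under this dialect — no rule fires on Event and the result does not move
  removed field verified from record Meta -> changes Event's schema-level verdicts only — the decode of this value is the same

decoded: FAILS_AT (contact.blob, R3)


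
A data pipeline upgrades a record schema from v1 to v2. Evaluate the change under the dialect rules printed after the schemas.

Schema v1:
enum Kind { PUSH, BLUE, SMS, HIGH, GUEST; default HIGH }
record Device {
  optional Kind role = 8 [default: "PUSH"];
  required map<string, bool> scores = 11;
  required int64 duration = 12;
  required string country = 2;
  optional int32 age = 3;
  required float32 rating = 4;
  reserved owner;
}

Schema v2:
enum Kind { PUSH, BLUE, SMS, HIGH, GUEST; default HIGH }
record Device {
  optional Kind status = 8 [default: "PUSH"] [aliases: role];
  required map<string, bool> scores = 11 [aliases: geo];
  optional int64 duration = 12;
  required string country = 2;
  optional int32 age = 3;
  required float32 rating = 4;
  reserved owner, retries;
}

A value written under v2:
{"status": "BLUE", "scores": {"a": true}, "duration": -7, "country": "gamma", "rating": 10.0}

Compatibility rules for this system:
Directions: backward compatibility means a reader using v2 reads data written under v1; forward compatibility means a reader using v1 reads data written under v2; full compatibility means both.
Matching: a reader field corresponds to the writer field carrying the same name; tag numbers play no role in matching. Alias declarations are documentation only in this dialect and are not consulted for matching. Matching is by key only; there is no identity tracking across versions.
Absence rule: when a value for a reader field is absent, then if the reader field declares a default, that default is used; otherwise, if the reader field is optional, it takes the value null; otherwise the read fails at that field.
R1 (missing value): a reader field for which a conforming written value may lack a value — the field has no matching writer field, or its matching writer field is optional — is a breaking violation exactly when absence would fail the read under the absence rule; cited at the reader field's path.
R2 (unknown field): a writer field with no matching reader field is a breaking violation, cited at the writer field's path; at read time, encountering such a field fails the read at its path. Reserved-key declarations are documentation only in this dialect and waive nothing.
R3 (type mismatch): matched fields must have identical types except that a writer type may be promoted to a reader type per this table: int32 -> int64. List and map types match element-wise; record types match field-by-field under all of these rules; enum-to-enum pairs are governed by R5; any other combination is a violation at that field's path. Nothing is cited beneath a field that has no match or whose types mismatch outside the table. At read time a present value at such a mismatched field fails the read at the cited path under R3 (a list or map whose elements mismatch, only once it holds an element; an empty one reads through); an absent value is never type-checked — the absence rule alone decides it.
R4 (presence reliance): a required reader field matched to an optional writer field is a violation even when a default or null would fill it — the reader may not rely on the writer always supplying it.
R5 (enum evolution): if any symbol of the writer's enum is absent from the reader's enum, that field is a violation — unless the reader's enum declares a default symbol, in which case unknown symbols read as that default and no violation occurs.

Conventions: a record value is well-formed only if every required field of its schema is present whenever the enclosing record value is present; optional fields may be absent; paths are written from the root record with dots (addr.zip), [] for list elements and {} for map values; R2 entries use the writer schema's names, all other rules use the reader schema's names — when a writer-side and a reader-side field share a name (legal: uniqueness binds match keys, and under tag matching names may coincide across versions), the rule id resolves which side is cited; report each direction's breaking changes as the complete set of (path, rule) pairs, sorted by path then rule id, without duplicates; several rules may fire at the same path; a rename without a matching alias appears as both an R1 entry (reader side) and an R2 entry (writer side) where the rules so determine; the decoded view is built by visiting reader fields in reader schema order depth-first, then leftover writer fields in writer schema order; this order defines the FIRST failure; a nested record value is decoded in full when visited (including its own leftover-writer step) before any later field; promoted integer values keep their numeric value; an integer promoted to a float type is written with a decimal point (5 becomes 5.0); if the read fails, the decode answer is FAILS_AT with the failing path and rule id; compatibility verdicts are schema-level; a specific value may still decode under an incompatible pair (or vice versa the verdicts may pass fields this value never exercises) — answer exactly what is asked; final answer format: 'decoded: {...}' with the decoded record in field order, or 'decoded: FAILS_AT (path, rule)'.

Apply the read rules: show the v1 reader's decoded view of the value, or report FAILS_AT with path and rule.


decoded: FAILS_AT (status, R2)

in Device below, arrows point writer -> reader
migrating the Device value to v1:
  role := "PUSH" (no value, default fills)
  scores := {"a": true}
  duration := -7
  country := "gamma"
  age := null (not supplied -> null)
  rating := 10.0
  read fails at status under R2 (unknown field)
  => FAILS_AT (status, R2)
ruling out the remaining Device differences:
  field duration in record Device: required changed to optional -> a verdict-level change on Device — the shown value reads the same


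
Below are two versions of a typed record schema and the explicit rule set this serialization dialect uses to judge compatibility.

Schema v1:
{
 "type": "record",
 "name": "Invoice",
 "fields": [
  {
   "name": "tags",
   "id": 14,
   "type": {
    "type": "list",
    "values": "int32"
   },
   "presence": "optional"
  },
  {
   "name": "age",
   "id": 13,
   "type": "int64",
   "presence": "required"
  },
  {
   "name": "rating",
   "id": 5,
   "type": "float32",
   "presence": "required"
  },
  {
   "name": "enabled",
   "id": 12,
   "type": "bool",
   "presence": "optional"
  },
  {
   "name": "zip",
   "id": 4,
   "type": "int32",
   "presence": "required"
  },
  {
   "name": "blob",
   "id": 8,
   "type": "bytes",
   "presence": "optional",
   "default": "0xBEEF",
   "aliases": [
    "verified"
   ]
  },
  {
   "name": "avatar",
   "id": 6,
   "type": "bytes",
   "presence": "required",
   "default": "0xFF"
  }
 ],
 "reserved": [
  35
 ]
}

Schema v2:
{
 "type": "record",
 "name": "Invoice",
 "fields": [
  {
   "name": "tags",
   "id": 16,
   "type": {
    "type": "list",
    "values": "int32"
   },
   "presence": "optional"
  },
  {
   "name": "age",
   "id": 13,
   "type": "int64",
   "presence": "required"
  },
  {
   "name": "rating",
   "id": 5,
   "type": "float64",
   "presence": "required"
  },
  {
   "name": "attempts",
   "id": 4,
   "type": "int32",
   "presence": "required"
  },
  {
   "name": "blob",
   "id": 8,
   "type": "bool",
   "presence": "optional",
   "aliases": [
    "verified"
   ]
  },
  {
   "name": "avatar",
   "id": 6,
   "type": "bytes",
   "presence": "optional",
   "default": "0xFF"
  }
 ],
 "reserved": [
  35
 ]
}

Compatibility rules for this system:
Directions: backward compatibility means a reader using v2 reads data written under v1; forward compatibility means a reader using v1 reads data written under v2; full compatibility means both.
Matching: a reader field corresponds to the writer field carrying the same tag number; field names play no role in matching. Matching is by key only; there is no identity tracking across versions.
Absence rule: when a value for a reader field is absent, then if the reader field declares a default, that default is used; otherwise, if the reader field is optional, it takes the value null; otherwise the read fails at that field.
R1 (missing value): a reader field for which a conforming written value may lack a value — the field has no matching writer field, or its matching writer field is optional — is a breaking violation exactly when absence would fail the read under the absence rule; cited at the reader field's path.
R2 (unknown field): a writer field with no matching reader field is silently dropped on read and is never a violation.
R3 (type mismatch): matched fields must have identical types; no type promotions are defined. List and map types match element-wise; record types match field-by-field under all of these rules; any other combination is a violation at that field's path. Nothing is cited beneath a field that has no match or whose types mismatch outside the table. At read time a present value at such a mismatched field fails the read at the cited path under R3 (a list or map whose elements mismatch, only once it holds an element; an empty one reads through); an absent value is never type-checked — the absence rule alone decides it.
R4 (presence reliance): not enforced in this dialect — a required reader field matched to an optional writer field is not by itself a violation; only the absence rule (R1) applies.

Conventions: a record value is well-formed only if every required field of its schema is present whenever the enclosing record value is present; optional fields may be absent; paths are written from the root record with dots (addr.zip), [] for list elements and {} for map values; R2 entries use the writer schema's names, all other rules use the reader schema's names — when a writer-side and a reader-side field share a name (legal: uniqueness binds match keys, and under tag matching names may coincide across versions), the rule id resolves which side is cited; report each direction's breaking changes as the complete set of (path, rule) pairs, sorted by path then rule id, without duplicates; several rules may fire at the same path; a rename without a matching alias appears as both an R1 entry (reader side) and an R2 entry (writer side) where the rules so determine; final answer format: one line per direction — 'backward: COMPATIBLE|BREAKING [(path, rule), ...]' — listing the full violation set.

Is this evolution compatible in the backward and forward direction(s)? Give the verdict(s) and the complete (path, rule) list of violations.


in Invoice below, arrows point writer -> reader
backward pass over Invoice, reader schema v2, writer schema v1:
  tags: no writer match
  writer required, int64 -> int64: reader age maps from writer age
  writer required, float32 -> float64: reader rating maps from writer rating
  writer required, int32 -> int32: reader attempts maps from writer zip
  writer optional, bytes -> bool: reader blob maps from writer blob
  writer required, bytes -> bytes: reader avatar maps from writer avatar
  writer tags: unknown to reader
  writer enabled: unknown to reader
  violation R3 at blob
  violation R3 at rating
  => backward: BREAKING (2)
forward pass over Invoice, reader schema v1, writer schema v2:
  tags: no writer match
  writer required, int64 -> int64: reader age maps from writer age
  writer required, float64 -> float32: reader rating maps from writer rating
  enabled: no writer match
  writer required, int32 -> int32: reader zip maps from writer attempts
  writer optional, bool -> bytes: reader blob maps from writer blob
  writer optional, bytes -> bytes: reader avatar maps from writer avatar
  writer tags: unknown to reader
  violation R3 at blob
  violation R3 at rating
  => forward: BREAKING (2)

backward: BREAKING [(blob, R3), (rating, R3)]; forward: BREAKING [(blob, R3), (rating, R3)]


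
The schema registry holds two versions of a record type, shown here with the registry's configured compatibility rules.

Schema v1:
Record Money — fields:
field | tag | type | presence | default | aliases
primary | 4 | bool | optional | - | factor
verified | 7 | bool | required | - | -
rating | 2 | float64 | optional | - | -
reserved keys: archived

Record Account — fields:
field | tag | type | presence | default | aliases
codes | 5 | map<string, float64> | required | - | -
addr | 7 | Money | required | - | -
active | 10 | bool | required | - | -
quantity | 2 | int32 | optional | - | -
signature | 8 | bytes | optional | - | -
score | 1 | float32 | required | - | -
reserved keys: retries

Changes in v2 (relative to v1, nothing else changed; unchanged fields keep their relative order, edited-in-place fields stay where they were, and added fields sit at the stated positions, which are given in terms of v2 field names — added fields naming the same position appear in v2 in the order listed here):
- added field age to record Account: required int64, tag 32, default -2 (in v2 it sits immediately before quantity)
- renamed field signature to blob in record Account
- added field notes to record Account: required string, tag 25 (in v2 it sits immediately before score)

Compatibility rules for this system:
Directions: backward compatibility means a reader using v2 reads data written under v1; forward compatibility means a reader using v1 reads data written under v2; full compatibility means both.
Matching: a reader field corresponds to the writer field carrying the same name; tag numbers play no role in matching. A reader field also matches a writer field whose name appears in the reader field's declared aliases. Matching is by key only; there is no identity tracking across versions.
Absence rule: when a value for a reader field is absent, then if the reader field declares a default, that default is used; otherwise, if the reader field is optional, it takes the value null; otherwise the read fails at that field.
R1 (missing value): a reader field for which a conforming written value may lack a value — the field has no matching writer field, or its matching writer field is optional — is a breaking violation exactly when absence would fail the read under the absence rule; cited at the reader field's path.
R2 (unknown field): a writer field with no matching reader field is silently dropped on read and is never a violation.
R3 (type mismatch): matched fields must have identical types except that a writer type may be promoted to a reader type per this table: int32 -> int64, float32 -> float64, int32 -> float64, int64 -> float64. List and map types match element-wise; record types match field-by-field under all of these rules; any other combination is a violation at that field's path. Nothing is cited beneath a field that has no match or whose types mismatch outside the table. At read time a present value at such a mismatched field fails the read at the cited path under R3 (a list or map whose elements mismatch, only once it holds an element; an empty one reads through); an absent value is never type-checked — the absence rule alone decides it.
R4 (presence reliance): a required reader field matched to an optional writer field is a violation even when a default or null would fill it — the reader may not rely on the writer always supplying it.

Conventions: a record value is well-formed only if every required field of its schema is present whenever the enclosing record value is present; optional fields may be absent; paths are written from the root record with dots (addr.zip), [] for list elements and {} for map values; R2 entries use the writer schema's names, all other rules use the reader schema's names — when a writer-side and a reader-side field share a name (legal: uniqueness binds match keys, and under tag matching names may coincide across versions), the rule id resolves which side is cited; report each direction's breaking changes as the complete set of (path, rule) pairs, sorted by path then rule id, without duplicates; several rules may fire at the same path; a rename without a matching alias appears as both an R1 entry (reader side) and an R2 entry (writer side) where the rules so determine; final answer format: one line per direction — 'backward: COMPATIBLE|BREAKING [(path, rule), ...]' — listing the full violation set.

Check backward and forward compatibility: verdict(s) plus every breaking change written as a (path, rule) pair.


backward: BREAKING [(notes, R1)]; forward: COMPATIBLE []

arrows below run writer -> reader for Account
backward on Account — v2 reading data written by v1:
  writer required, map<string, float64> -> map<string, float64>: reader codes maps from writer codes
  writer required, Money -> Money: reader addr maps from writer addr
  writer required, bool -> bool: reader active maps from writer active
  age has no writer counterpart
  writer optional, int32 -> int32: reader quantity maps from writer quantity
  blob has no writer counterpart
  notes has no writer counterpart
  writer required, float32 -> float32: reader score maps from writer score
  writer field signature has no reader counterpart
  writer optional, bool -> bool: reader addr.primary maps from writer addr.primary
  writer required, bool -> bool: reader addr.verified maps from writer addr.verified
  writer optional, float64 -> float64: reader addr.rating maps from writer addr.rating
  breaking: (notes, R1)
  backward on Account therefore BREAKING (1)
forward on Account — v1 reading data written by v2:
  writer required, map<string, float64> -> map<string, float64>: reader codes maps from writer codes
  writer required, Money -> Money: reader addr maps from writer addr
  writer required, bool -> bool: reader active maps from writer active
  writer optional, int32 -> int32: reader quantity maps from writer quantity
  signature has no writer counterpart
  writer required, float32 -> float32: reader score maps from writer score
  writer field age has no reader counterpart
  writer field blob has no reader counterpart
  writer field notes has no reader counterpart
  writer optional, bool -> bool: reader addr.primary maps from writer addr.primary
  writer required, bool -> bool: reader addr.verified maps from writer addr.verified
  writer optional, float64 -> float64: reader addr.rating maps from writer addr.rating
  => no violations; forward on Account: COMPATIBLE
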